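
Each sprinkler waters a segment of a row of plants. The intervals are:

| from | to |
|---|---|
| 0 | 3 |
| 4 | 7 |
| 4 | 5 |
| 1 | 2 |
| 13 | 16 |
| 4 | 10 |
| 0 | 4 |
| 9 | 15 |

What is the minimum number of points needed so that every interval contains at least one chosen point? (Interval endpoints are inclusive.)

3

By right end: [1,2]  [0,3]  [0,4]  [4,5]  [4,7]  [4,10]  [9,15]  [13,16]
[1,2] uncovered → point at 2; [4,5] uncovered → point at 5; [9,15] uncovered → point at 15.
Points: 2, 5, 15 (3 total).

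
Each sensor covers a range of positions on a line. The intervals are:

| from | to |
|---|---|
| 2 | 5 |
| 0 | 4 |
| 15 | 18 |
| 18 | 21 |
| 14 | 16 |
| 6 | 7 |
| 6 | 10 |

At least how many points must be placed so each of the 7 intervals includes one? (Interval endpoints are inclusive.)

Sorted: [0,4] [2,5] [6,7] [6,10] [14,16] [15,18] [18,21]
{[0,4],[2,5]} hit by 4; {[6,7],[6,10]} hit by 7; {[14,16],[15,18]} hit by 16; {[18,21]} hit by 21.
Points: 4, 7, 16, 21 (4 total).

4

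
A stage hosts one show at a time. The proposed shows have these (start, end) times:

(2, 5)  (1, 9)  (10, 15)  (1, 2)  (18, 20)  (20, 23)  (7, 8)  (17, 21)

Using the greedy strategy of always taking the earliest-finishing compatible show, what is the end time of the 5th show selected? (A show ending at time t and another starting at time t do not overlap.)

Greedy by earliest finish: after sorting by end time, pick each interval compatible with the last pick.
By end time: (1,2), (2,5), (7,8), (1,9), (10,15), (18,20), (17,21), (20,23).
Pick (1,2); next start ≥ 2 → (2,5); next start ≥ 5 → (7,8); next start ≥ 8 → (10,15); next start ≥ 15 → (18,20); next start ≥ 20 → (20,23).
Selected: (1,2) (2,5) (7,8) (10,15) (18,20) (20,23)

20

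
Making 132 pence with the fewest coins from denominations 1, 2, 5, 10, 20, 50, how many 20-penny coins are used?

132 − 2×50→32 − 1×20→12 − 1×10→2 − 1×2→0
Count of 20: 1

1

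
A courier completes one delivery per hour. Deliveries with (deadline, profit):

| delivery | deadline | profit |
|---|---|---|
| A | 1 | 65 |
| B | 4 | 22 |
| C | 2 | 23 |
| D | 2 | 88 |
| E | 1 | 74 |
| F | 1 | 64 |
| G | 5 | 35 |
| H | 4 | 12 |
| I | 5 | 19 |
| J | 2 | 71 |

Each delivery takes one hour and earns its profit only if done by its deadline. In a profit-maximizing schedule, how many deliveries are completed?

By profit: D(d2,88), E(d1,74), J(d2,71), A(d1,65), F(d1,64), G(d5,35), C(d2,23), B(d4,22), I(d5,19), H(d4,12)
D→slot 2; E→slot 1; J skipped; A skipped; F skipped; G→slot 5; C skipped; B→slot 4; I→slot 3; H skipped.
5 of 10 scheduled.

5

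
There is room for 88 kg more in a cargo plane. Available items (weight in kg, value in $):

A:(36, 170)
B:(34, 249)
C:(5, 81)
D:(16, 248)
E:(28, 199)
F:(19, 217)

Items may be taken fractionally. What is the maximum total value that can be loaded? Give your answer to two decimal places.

894.50

Sort by value per unit weight and fill in that order.
Ratios (sorted): C 16.20, D 15.50, F 11.42, B 7.32, E 7.11, A 4.72
take C (5 @ 81); take D (16 @ 248); take F (19 @ 217); take B (34 @ 249); take 14/28 of E → 99.50. Capacity used 88/88.
Total value = 894.50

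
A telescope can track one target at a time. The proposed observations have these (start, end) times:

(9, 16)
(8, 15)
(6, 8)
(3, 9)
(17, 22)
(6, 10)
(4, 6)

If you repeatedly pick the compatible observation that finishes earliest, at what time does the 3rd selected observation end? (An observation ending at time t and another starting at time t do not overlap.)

Sort by end time and greedily take each interval whose start is ≥ the last chosen end.
Sorted by end: (4,6)  (6,8)  (3,9)  (6,10)  (8,15)  (9,16)  (17,22)
take (4,6); take (6,8); skip (3,9); take (8,15); skip (9,16); take (17,22).
Selected: (4,6) (6,8) (8,15) (17,22)

15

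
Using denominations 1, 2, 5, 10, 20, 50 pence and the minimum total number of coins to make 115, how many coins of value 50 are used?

2

Use the largest denomination that fits, subtract, and repeat.
115 = 2×50 + 1×10 + 1×5
Count of 50: 2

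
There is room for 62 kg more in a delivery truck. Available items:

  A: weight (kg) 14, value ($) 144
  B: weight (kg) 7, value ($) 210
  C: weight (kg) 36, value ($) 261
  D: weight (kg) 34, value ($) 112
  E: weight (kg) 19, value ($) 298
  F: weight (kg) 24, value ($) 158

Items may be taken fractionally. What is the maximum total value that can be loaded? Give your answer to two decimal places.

Sort by value per unit weight and fill in that order.
Ratios (sorted): B 30.00, E 15.68, A 10.29, C 7.25, F 6.58, D 3.29
take B (7 @ 210); take E (19 @ 298); take A (14 @ 144); take 22/36 of C → 159.50. Capacity used 62/62.
Total value = 811.50

811.50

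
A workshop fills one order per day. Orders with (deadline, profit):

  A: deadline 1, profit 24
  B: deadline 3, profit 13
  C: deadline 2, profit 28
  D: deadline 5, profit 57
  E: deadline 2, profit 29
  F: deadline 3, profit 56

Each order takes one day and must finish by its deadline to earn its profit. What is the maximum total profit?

170

Profit order: D=57 F=56 E=29 C=28 A=24 B=13
Assign: D→slot 5, F→slot 3, E→slot 2, C→slot 1, A skipped, B skipped.
Slots: [1:C] [2:E] [3:F] [5:D]
Profit = 28 + 29 + 56 + 57 = 170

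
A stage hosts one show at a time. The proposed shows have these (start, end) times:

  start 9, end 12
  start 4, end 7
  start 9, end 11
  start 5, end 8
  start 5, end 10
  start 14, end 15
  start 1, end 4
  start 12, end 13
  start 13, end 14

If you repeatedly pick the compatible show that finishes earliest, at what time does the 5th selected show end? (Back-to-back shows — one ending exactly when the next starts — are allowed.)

By end time: (1,4), (4,7), (5,8), (5,10), (9,11), (9,12), (12,13), (13,14), (14,15).
Pick (1,4); next start ≥ 4 → (4,7); next start ≥ 7 → (9,11); next start ≥ 11 → (12,13); next start ≥ 13 → (13,14); next start ≥ 14 → (14,15).
Selected: (1,4) (4,7) (9,11) (12,13) (13,14) (14,15)

14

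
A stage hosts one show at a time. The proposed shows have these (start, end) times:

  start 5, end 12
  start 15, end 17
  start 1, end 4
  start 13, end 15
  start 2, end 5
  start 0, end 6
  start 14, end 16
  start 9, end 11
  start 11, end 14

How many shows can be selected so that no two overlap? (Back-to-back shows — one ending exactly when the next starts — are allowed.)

4

By end time: (1,4), (2,5), (0,6), (9,11), (5,12), (11,14), (13,15), (14,16), (15,17).
Pick (1,4); next start ≥ 4 → (9,11); next start ≥ 11 → (11,14); next start ≥ 14 → (14,16).
Selected 4 shows.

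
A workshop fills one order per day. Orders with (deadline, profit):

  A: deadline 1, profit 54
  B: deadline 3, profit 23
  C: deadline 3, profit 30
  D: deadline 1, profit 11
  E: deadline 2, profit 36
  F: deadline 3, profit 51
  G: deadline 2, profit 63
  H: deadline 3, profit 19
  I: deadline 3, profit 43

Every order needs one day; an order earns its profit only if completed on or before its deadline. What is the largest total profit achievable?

168

By profit: G(d2,63), A(d1,54), F(d3,51), I(d3,43), E(d2,36), C(d3,30), B(d3,23), H(d3,19), D(d1,11)
G→slot 2; A→slot 1; F→slot 3; I skipped; E skipped; C skipped; B skipped; H skipped; D skipped.
Profit = 54 + 63 + 51 = 168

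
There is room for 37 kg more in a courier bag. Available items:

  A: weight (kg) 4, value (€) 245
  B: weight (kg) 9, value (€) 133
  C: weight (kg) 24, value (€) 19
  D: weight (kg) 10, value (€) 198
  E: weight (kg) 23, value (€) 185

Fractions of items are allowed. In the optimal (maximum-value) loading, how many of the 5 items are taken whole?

Greedy by value/weight ratio, highest first.
Ratios (sorted): A 61.25, D 19.80, B 14.78, E 8.04, C 0.79
take A (4 @ 245); take D (10 @ 198); take B (9 @ 133); take 14/23 of E → 112.61. Capacity used 37/37.
3 item(s) taken whole; one partial (take 14/23 of E).

3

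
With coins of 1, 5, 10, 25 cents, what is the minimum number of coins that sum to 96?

6

96 = 3×25 + 2×10 + 1×1
Total coins = 3 + 2 + 1 = 6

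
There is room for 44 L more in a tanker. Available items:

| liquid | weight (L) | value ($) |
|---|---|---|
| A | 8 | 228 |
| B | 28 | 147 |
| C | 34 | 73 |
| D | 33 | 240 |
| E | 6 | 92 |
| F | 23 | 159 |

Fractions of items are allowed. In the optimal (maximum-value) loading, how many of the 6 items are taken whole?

Sort by value per unit weight and fill in that order.
Ratios (sorted): A 28.50, E 15.33, D 7.27, F 6.91, B 5.25, C 2.15
take A (8 @ 228); take E (6 @ 92); take 30/33 of D → 218.18. Capacity used 44/44.
2 item(s) taken whole; one partial (take 30/33 of D).

2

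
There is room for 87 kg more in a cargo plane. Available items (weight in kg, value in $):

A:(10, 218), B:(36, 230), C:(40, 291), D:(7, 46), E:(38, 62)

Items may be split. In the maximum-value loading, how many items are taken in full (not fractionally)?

3

Greedy by value/weight ratio, highest first.
Ratios (sorted): A 21.80, C 7.28, D 6.57, B 6.39, E 1.63
take A (10 @ 218); take C (40 @ 291); take D (7 @ 46); take 30/36 of B → 191.67. Capacity used 87/87.
3 item(s) taken whole; one partial (take 30/36 of B).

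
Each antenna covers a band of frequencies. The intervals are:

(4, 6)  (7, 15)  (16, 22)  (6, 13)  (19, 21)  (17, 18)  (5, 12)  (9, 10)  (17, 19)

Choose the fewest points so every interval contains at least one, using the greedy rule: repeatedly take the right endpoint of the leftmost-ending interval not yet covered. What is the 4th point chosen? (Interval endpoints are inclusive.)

21

Sorted: [4,6] [9,10] [5,12] [6,13] [7,15] [17,18] [17,19] [19,21] [16,22]
{[4,6]} hit by 6; {[9,10],[5,12],[6,13],[7,15]} hit by 10; {[17,18],[17,19]} hit by 18; {[19,21],[16,22]} hit by 21.
Points: 6, 10, 18, 21 (4 total).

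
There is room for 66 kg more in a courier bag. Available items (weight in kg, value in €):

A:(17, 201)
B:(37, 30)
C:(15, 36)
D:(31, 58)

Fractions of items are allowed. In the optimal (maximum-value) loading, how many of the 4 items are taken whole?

3

Greedy by value/weight ratio, highest first.
Ratios (sorted): A 11.82, C 2.40, D 1.87, B 0.81
take A (17 @ 201); take C (15 @ 36); take D (31 @ 58); take 3/37 of B → 2.43. Capacity used 66/66.
3 item(s) taken whole; one partial (take 3/37 of B).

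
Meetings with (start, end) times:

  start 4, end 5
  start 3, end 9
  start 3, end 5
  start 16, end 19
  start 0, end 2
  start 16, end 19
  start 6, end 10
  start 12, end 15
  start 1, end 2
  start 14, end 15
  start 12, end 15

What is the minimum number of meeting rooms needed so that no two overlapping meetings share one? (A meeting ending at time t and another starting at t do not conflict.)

3

The answer is the maximum number of intervals overlapping at any instant.
starts: [0, 1, 3, 3, 4, 6, 12, 12, 14, 16, 16]
ends:   [2, 2, 5, 5, 9, 10, 15, 15, 15, 19, 19]
s0→1 s1→2 e2→1 e2→0 s3→1 s3→2 s4→3  — peak 3.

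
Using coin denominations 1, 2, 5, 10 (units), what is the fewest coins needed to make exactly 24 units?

Use the largest denomination that fits, subtract, and repeat.
24 − 2×10→4 − 2×2→0
Total coins = 2 + 2 = 4

4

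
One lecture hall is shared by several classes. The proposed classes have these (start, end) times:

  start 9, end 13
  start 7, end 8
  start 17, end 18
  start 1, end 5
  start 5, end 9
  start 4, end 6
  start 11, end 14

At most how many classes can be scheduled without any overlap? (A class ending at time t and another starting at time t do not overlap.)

4

Order by finish time; keep every interval that doesn't clash with the previous kept one.
By end time: (1,5), (4,6), (7,8), (5,9), (9,13), (11,14), (17,18).
Pick (1,5); next start ≥ 5 → (7,8); next start ≥ 8 → (9,13); next start ≥ 13 → (17,18).
Selected 4 classes.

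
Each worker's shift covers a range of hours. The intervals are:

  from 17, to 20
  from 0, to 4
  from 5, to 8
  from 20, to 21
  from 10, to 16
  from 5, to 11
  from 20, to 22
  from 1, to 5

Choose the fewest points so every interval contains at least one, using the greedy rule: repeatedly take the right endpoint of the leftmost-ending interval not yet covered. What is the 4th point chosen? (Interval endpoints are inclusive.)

Process intervals by earliest right end; each time one isn't hit yet, stab at its right endpoint.
Sorted: [0,4] [1,5] [5,8] [5,11] [10,16] [17,20] [20,21] [20,22]
{[0,4],[1,5]} hit by 4; {[5,8],[5,11]} hit by 8; {[10,16]} hit by 16; {[17,20],[20,21],[20,22]} hit by 20.
Points: 4, 8, 16, 20 (4 total).

20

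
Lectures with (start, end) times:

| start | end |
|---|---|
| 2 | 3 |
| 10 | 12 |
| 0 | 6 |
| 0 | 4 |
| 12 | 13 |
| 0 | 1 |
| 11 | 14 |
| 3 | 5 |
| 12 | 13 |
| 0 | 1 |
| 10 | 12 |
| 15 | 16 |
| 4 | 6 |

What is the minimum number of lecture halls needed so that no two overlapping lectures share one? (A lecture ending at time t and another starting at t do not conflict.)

The answer is the maximum number of intervals overlapping at any instant.
starts: [0, 0, 0, 0, 2, 3, 4, 10, 10, 11, 12, 12, 15]
ends:   [1, 1, 3, 4, 5, 6, 6, 12, 12, 13, 13, 14, 16]
s0→1 s0→2 s0→3 s0→4  — peak 4.

4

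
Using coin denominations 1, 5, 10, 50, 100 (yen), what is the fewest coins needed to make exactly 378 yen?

378 = 3×100 + 1×50 + 2×10 + 1×5 + 3×1
Total coins = 3 + 1 + 2 + 1 + 3 = 10

10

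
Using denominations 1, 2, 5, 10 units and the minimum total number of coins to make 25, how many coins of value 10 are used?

Use the largest denomination that fits, subtract, and repeat.
25 − 2×10→5 − 1×5→0
Count of 10: 2

2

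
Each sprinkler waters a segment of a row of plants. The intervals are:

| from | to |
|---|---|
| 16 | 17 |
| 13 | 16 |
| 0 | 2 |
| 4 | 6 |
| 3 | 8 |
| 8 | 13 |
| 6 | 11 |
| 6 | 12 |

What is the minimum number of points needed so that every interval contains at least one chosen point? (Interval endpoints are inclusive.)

Process intervals by earliest right end; each time one isn't hit yet, stab at its right endpoint.
Sorted: [0,2] [4,6] [3,8] [6,11] [6,12] [8,13] [13,16] [16,17]
{[0,2]} hit by 2; {[4,6],[3,8],[6,11],[6,12]} hit by 6; {[8,13],[13,16]} hit by 13; {[16,17]} hit by 17.
Points: 2, 6, 13, 17 (4 total).

4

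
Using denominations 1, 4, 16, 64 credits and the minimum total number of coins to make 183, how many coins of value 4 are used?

1

183 = 2×64 + 3×16 + 1×4 + 3×1
Count of 4: 1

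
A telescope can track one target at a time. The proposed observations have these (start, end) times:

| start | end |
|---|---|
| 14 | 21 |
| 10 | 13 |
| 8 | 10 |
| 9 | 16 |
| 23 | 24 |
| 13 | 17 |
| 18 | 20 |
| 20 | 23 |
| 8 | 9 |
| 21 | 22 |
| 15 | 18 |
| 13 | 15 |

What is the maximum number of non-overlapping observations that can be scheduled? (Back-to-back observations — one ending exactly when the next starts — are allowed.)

Order by finish time; keep every interval that doesn't clash with the previous kept one.
By end time: (8,9), (8,10), (10,13), (13,15), (9,16), (13,17), (15,18), (18,20), (14,21), (21,22), (20,23), (23,24).
Pick (8,9); next start ≥ 9 → (10,13); next start ≥ 13 → (13,15); next start ≥ 15 → (15,18); next start ≥ 18 → (18,20); next start ≥ 20 → (21,22); next start ≥ 22 → (23,24).
Selected 7 observations.

7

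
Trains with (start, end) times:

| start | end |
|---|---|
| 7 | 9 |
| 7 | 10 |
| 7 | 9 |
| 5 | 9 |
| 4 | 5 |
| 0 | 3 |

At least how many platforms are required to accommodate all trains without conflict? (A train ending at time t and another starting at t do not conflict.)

4

The answer is the maximum number of intervals overlapping at any instant.
Events (time:±→running): 0:+→1 3:-→0 4:+→1 5:-→0 5:+→1 7:+→2 7:+→3 7:+→4 … peak 4.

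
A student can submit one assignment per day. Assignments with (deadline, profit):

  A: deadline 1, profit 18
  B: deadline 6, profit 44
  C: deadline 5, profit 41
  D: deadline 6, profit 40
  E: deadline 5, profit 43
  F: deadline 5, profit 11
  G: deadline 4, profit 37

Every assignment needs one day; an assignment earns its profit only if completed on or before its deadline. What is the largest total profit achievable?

Take jobs in profit order; each goes to the latest open slot no later than its deadline.
Profit order: B=44 E=43 C=41 D=40 G=37 A=18 F=11
Assign: B→slot 6, E→slot 5, C→slot 4, D→slot 3, G→slot 2, A→slot 1, F skipped.
Slots: [1:A] [2:G] [3:D] [4:C] [5:E] [6:B]
Profit = 18 + 37 + 40 + 41 + 43 + 44 = 223

223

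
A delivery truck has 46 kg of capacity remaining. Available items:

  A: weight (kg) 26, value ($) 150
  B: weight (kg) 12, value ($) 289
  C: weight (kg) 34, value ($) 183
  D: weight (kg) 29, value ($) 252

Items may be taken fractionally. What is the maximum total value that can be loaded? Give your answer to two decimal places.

569.85

Sort by value per unit weight and fill in that order.
Ratios (sorted): B 24.08, D 8.69, A 5.77, C 5.38
take B (12 @ 289); take D (29 @ 252); take 5/26 of A → 28.85. Capacity used 46/46.
Total value = 569.85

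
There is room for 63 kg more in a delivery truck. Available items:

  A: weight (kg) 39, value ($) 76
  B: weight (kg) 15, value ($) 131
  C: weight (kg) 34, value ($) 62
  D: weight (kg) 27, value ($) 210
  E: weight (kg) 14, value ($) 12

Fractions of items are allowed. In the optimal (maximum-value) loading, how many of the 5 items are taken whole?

Ratios (sorted): B 8.73, D 7.78, A 1.95, C 1.82, E 0.86
take B (15 @ 131); take D (27 @ 210); take 21/39 of A → 40.92. Capacity used 63/63.
2 item(s) taken whole; one partial (take 21/39 of A).

2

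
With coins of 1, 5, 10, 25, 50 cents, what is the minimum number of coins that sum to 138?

7

Use the largest denomination that fits, subtract, and repeat.
138 = 2×50 + 1×25 + 1×10 + 3×1
Total coins = 2 + 1 + 1 + 3 = 7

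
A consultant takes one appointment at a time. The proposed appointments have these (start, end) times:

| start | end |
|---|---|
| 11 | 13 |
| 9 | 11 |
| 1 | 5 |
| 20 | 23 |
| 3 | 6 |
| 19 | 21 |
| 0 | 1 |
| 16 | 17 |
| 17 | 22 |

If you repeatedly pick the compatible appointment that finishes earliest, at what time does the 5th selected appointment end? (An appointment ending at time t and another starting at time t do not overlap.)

17

Order by finish time; keep every interval that doesn't clash with the previous kept one.
Sorted by end: (0,1)  (1,5)  (3,6)  (9,11)  (11,13)  (16,17)  (19,21)  (17,22)  (20,23)
take (0,1); take (1,5); skip (3,6); take (9,11); take (11,13); take (16,17); take (19,21); skip (20,23).
Selected: (0,1) (1,5) (9,11) (11,13) (16,17) (19,21)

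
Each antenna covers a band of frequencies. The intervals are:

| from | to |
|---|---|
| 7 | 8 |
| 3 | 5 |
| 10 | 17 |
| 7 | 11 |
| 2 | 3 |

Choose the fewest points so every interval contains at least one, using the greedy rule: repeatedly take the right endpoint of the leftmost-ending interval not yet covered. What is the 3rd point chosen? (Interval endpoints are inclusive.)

17

By right end: [2,3]  [3,5]  [7,8]  [7,11]  [10,17]
[2,3] uncovered → point at 3; [7,8] uncovered → point at 8; [10,17] uncovered → point at 17.
Points: 3, 8, 17 (3 total).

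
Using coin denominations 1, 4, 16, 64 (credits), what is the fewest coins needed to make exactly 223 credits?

Use the largest denomination that fits, subtract, and repeat.
223 − 3×64→31 − 1×16→15 − 3×4→3 − 3×1→0
Total coins = 3 + 1 + 3 + 3 = 10

10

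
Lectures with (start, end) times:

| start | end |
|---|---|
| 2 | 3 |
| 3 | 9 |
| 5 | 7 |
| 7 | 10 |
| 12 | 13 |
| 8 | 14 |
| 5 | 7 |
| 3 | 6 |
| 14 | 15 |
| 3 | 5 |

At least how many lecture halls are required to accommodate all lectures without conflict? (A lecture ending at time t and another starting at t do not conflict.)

The answer is the maximum number of intervals overlapping at any instant.
starts: [2, 3, 3, 3, 5, 5, 7, 8, 12, 14]
ends:   [3, 5, 6, 7, 7, 9, 10, 13, 14, 15]
s2→1 e3→0 s3→1 s3→2 s3→3 e5→2 s5→3 s5→4  — peak 4.

4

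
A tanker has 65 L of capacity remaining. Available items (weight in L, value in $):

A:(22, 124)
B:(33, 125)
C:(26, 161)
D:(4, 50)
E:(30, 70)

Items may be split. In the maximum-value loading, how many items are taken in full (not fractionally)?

Sort by value per unit weight and fill in that order.
Ratios (sorted): D 12.50, C 6.19, A 5.64, B 3.79, E 2.33
take D (4 @ 50); take C (26 @ 161); take A (22 @ 124); take 13/33 of B → 49.24. Capacity used 65/65.
3 item(s) taken whole; one partial (take 13/33 of B).

3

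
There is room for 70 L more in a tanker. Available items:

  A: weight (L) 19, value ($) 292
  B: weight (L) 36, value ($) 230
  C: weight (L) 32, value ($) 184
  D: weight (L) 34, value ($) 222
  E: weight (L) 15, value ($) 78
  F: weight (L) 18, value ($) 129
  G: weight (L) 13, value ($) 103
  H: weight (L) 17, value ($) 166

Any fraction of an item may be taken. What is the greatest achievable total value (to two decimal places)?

709.59

Greedy by value/weight ratio, highest first.
Order: A (292/19=15.37) > H (166/17=9.76) > G (103/13=7.92) > F (129/18=7.17) > D (222/34=6.53) > B (230/36=6.39) > C (184/32=5.75) > E (78/15=5.20)
Fill: take A (19 @ 292) → take H (17 @ 166) → take G (13 @ 103) → take F (18 @ 129) → take 3/34 of D → 19.59; 70/70 used.
Total value = 709.59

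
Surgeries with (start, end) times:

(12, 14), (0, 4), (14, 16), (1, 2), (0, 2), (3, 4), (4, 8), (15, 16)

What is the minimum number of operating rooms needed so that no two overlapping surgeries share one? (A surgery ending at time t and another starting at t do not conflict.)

The answer is the maximum number of intervals overlapping at any instant.
starts: [0, 0, 1, 3, 4, 12, 14, 15]
ends:   [2, 2, 4, 4, 8, 14, 16, 16]
s0→1 s0→2 s1→3  — peak 3.

3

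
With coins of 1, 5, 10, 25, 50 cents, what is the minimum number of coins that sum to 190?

6

190 = 3×50 + 1×25 + 1×10 + 1×5
Total coins = 3 + 1 + 1 + 1 = 6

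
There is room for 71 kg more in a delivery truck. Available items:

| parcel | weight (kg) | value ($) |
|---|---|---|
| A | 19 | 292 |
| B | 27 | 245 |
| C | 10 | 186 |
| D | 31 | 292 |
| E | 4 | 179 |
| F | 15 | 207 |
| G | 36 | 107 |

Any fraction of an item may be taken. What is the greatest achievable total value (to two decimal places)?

1080.65

Sort by value per unit weight and fill in that order.
Ratios (sorted): E 44.75, C 18.60, A 15.37, F 13.80, D 9.42, B 9.07, G 2.97
take E (4 @ 179); take C (10 @ 186); take A (19 @ 292); take F (15 @ 207); take 23/31 of D → 216.65. Capacity used 71/71.
Total value = 1080.65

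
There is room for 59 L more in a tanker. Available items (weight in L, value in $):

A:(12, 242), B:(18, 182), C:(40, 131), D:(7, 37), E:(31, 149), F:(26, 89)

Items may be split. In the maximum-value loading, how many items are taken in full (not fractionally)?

3

Sort by value per unit weight and fill in that order.
Order: A (242/12=20.17) > B (182/18=10.11) > D (37/7=5.29) > E (149/31=4.81) > F (89/26=3.42) > C (131/40=3.27)
Fill: take A (12 @ 242) → take B (18 @ 182) → take D (7 @ 37) → take 22/31 of E → 105.74; 59/59 used.
3 item(s) taken whole; one partial (take 22/31 of E).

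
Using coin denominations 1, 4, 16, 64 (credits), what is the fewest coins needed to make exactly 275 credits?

8

Use the largest denomination that fits, subtract, and repeat.
275 − 4×64→19 − 1×16→3 − 3×1→0
Total coins = 4 + 1 + 3 = 8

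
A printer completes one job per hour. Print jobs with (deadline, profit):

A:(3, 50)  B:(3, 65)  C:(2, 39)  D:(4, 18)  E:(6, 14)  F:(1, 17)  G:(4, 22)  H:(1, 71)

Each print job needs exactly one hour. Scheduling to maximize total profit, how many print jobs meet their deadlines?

By profit: H(d1,71), B(d3,65), A(d3,50), C(d2,39), G(d4,22), D(d4,18), F(d1,17), E(d6,14)
H→slot 1; B→slot 3; A→slot 2; C skipped; G→slot 4; D skipped; F skipped; E→slot 6.
5 of 8 scheduled.

5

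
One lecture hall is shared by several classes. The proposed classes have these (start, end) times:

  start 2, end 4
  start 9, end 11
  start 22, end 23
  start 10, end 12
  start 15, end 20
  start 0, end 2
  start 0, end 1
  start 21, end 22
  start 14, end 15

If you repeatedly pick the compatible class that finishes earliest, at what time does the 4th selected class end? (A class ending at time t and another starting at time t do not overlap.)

Sort by end time and greedily take each interval whose start is ≥ the last chosen end.
By end time: (0,1), (0,2), (2,4), (9,11), (10,12), (14,15), (15,20), (21,22), (22,23).
Pick (0,1); next start ≥ 1 → (2,4); next start ≥ 4 → (9,11); next start ≥ 11 → (14,15); next start ≥ 15 → (15,20); next start ≥ 20 → (21,22); next start ≥ 22 → (22,23).
Selected: (0,1) (2,4) (9,11) (14,15) (15,20) (21,22) (22,23)

15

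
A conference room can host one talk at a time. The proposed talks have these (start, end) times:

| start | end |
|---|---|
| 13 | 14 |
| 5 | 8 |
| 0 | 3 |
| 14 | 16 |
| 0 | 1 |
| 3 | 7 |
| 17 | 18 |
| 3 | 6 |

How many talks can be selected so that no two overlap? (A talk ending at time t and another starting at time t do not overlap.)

5

Sort by end time and greedily take each interval whose start is ≥ the last chosen end.
By end time: (0,1), (0,3), (3,6), (3,7), (5,8), (13,14), (14,16), (17,18).
Pick (0,1); next start ≥ 1 → (3,6); next start ≥ 6 → (13,14); next start ≥ 14 → (14,16); next start ≥ 16 → (17,18).
Selected 5 talks.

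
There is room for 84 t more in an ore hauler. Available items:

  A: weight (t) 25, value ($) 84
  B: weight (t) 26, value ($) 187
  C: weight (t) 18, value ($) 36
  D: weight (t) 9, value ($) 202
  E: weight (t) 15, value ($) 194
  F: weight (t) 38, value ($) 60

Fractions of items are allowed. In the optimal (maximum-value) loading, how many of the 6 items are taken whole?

Greedy by value/weight ratio, highest first.
Ratios (sorted): D 22.44, E 12.93, B 7.19, A 3.36, C 2.00, F 1.58
take D (9 @ 202); take E (15 @ 194); take B (26 @ 187); take A (25 @ 84); take 9/18 of C → 18.00. Capacity used 84/84.
4 item(s) taken whole; one partial (take 9/18 of C).

4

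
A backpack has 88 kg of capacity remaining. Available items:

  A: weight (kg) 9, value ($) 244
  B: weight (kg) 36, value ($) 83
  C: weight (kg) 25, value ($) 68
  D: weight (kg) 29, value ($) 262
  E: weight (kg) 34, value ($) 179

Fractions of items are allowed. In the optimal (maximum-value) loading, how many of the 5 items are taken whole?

Order: A (244/9=27.11) > D (262/29=9.03) > E (179/34=5.26) > C (68/25=2.72) > B (83/36=2.31)
Fill: take A (9 @ 244) → take D (29 @ 262) → take E (34 @ 179) → take 16/25 of C → 43.52; 88/88 used.
3 item(s) taken whole; one partial (take 16/25 of C).

3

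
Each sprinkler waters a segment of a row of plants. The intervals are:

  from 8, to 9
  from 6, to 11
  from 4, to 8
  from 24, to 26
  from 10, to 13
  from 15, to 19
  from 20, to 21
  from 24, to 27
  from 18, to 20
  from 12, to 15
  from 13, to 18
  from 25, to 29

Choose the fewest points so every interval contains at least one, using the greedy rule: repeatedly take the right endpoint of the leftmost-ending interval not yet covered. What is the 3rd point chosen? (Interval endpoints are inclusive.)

Sort by right endpoint; whenever an interval is uncovered, place a point at its right end.
Sorted: [4,8] [8,9] [6,11] [10,13] [12,15] [13,18] [15,19] [18,20] [20,21] [24,26] [24,27] [25,29]
{[4,8],[8,9],[6,11]} hit by 8; {[10,13],[12,15],[13,18]} hit by 13; {[15,19],[18,20]} hit by 19; {[20,21]} hit by 21; {[24,26],[24,27],[25,29]} hit by 26.
Points: 8, 13, 19, 21, 26 (5 total).

19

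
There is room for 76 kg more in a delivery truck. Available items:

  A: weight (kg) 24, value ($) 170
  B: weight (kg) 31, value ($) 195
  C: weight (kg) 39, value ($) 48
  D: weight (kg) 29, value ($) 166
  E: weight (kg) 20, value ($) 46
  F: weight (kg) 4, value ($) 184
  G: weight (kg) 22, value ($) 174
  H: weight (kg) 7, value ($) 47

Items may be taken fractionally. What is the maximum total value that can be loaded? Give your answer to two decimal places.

694.52

Ratios (sorted): F 46.00, G 7.91, A 7.08, H 6.71, B 6.29, D 5.72, E 2.30, C 1.23
take F (4 @ 184); take G (22 @ 174); take A (24 @ 170); take H (7 @ 47); take 19/31 of B → 119.52. Capacity used 76/76.
Total value = 694.52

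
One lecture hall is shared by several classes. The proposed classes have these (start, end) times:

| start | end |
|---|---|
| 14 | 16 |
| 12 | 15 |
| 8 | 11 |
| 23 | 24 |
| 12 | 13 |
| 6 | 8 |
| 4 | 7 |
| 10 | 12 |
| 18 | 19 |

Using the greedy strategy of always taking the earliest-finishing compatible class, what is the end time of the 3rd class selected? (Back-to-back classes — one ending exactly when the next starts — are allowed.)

Order by finish time; keep every interval that doesn't clash with the previous kept one.
Sorted by end: (4,7)  (6,8)  (8,11)  (10,12)  (12,13)  (12,15)  (14,16)  (18,19)  (23,24)
take (4,7); skip (6,8); take (8,11); skip (10,12); take (12,13); take (14,16); take (18,19); take (23,24).
Selected: (4,7) (8,11) (12,13) (14,16) (18,19) (23,24)

13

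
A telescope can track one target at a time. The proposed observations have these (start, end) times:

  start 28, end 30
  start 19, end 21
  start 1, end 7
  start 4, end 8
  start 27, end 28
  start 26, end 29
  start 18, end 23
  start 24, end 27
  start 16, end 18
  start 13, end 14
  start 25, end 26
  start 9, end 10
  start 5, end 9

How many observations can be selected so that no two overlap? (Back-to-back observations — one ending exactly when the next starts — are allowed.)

Greedy by earliest finish: after sorting by end time, pick each interval compatible with the last pick.
By end time: (1,7), (4,8), (5,9), (9,10), (13,14), (16,18), (19,21), (18,23), (25,26), (24,27), (27,28), (26,29), (28,30).
Pick (1,7); next start ≥ 7 → (9,10); next start ≥ 10 → (13,14); next start ≥ 14 → (16,18); next start ≥ 18 → (19,21); next start ≥ 21 → (25,26); next start ≥ 26 → (27,28); next start ≥ 28 → (28,30).
Selected 8 observations.

8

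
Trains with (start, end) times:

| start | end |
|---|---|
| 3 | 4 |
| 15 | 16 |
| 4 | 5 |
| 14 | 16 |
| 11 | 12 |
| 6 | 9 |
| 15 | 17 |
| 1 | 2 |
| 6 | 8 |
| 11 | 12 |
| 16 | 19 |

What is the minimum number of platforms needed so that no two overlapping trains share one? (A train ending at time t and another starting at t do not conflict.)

3

Count concurrent intervals with a sweep; the peak is the room count.
Events (time:±→running): 1:+→1 2:-→0 3:+→1 4:-→0 4:+→1 5:-→0 6:+→1 6:+→2 8:-→1 9:-→0 11:+→1 11:+→2 12:-→1 12:-→0 14:+→1 15:+→2 15:+→3 … peak 3.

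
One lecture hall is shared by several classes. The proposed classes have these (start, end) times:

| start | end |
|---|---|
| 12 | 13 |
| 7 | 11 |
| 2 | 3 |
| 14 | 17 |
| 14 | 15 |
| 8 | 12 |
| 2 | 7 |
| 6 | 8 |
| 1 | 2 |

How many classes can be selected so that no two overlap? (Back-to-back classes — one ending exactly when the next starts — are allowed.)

6

Order by finish time; keep every interval that doesn't clash with the previous kept one.
Sorted by end: (1,2)  (2,3)  (2,7)  (6,8)  (7,11)  (8,12)  (12,13)  (14,15)  (14,17)
take (1,2); take (2,3); skip (2,7); take (6,8); skip (7,11); take (8,12); take (12,13); take (14,15).
Selected 6 classes.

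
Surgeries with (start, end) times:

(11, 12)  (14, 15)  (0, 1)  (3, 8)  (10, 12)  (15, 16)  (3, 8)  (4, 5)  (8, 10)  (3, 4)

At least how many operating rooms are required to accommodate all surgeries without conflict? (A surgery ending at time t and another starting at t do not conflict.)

3

Events (time:±→running): 0:+→1 1:-→0 3:+→1 3:+→2 3:+→3 … peak 3.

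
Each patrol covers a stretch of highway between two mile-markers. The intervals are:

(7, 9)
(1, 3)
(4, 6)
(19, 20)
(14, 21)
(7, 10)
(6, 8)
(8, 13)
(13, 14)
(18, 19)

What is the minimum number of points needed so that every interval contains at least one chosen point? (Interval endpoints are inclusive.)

5

Sorted: [1,3] [4,6] [6,8] [7,9] [7,10] [8,13] [13,14] [18,19] [19,20] [14,21]
{[1,3]} hit by 3; {[4,6],[6,8]} hit by 6; {[7,9],[7,10],[8,13]} hit by 9; {[13,14]} hit by 14; {[18,19],[19,20],[14,21]} hit by 19.
Points: 3, 6, 9, 14, 19 (5 total).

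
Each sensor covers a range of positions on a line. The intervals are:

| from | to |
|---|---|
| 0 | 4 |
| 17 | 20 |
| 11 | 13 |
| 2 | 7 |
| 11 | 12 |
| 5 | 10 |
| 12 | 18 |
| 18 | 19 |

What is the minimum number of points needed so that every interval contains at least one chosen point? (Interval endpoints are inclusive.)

4

Sorted: [0,4] [2,7] [5,10] [11,12] [11,13] [12,18] [18,19] [17,20]
{[0,4],[2,7]} hit by 4; {[5,10]} hit by 10; {[11,12],[11,13],[12,18]} hit by 12; {[18,19],[17,20]} hit by 19.
Points: 4, 10, 12, 19 (4 total).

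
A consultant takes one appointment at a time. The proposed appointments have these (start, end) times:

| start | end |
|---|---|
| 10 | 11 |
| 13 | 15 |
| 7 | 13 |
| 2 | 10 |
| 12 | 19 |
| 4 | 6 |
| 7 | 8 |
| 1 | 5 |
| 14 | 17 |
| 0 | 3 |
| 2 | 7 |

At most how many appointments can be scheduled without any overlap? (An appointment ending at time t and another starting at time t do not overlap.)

5

Sort by end time and greedily take each interval whose start is ≥ the last chosen end.
Sorted by end: (0,3)  (1,5)  (4,6)  (2,7)  (7,8)  (2,10)  (10,11)  (7,13)  (13,15)  (14,17)  (12,19)
take (0,3); take (4,6); take (7,8); take (10,11); take (13,15); skip (14,17).
Selected 5 appointments.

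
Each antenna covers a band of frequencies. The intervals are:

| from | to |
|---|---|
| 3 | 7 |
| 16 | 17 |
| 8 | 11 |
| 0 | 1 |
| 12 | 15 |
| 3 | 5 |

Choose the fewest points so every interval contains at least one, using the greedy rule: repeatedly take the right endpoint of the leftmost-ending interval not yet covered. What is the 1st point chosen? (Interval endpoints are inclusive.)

1

Sort by right endpoint; whenever an interval is uncovered, place a point at its right end.
Sorted: [0,1] [3,5] [3,7] [8,11] [12,15] [16,17]
{[0,1]} hit by 1; {[3,5],[3,7]} hit by 5; {[8,11]} hit by 11; {[12,15]} hit by 15; {[16,17]} hit by 17.
Points: 1, 5, 11, 15, 17 (5 total).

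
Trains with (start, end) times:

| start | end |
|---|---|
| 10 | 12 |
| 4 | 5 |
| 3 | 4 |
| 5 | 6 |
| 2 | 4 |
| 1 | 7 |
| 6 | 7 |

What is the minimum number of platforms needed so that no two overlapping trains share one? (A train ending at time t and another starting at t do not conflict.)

3

Events (time:±→running): 1:+→1 2:+→2 3:+→3 … peak 3.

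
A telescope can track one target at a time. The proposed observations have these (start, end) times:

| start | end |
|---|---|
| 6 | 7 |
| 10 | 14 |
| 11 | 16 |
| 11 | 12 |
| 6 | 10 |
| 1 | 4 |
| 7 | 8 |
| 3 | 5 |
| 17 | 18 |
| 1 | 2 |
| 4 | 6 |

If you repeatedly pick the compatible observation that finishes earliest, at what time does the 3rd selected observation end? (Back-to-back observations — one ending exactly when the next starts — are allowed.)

7

Greedy by earliest finish: after sorting by end time, pick each interval compatible with the last pick.
Sorted by end: (1,2)  (1,4)  (3,5)  (4,6)  (6,7)  (7,8)  (6,10)  (11,12)  (10,14)  (11,16)  (17,18)
take (1,2); take (3,5); skip (4,6); take (6,7); take (7,8); skip (6,10); take (11,12); skip (10,14); take (17,18).
Selected: (1,2) (3,5) (6,7) (7,8) (11,12) (17,18)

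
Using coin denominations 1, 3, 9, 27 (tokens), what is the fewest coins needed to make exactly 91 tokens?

5

91 − 3×27→10 − 1×9→1 − 1×1→0
Total coins = 3 + 1 + 1 = 5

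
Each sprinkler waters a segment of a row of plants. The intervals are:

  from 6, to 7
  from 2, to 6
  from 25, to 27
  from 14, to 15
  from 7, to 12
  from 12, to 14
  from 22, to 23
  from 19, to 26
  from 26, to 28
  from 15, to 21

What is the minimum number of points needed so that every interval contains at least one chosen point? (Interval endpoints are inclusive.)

5

By right end: [2,6]  [6,7]  [7,12]  [12,14]  [14,15]  [15,21]  [22,23]  [19,26]  [25,27]  [26,28]
[2,6] uncovered → point at 6; [7,12] uncovered → point at 12; [14,15] uncovered → point at 15; [22,23] uncovered → point at 23; [25,27] uncovered → point at 27.
Points: 6, 12, 15, 23, 27 (5 total).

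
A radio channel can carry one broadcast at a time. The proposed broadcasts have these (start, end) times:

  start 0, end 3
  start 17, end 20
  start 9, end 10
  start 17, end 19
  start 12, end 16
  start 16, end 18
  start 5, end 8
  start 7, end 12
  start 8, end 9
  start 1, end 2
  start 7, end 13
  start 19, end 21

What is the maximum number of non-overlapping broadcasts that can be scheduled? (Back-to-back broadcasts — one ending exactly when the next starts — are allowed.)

Greedy by earliest finish: after sorting by end time, pick each interval compatible with the last pick.
By end time: (1,2), (0,3), (5,8), (8,9), (9,10), (7,12), (7,13), (12,16), (16,18), (17,19), (17,20), (19,21).
Pick (1,2); next start ≥ 2 → (5,8); next start ≥ 8 → (8,9); next start ≥ 9 → (9,10); next start ≥ 10 → (12,16); next start ≥ 16 → (16,18); next start ≥ 18 → (19,21).
Selected 7 broadcasts.

7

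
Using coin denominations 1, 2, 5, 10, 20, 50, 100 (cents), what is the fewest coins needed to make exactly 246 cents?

6

246 = 2×100 + 2×20 + 1×5 + 1×1
Total coins = 2 + 2 + 1 + 1 = 6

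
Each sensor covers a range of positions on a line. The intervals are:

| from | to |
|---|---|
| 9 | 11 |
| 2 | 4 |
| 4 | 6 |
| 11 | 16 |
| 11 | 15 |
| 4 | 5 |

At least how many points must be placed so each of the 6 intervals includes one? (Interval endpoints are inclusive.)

By right end: [2,4]  [4,5]  [4,6]  [9,11]  [11,15]  [11,16]
[2,4] uncovered → point at 4; [9,11] uncovered → point at 11.
Points: 4, 11 (2 total).

2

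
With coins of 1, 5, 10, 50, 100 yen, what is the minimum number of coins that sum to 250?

3

Greedy: take as many of the largest coin as possible, then repeat with the remainder.
250 = 2×100 + 1×50
Total coins = 2 + 1 = 3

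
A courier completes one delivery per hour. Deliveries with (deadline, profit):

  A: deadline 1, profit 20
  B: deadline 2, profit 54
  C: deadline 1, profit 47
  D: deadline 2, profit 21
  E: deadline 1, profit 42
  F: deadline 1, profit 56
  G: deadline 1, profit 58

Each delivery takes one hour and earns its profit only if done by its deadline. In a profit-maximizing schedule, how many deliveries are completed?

2

By profit: G(d1,58), F(d1,56), B(d2,54), C(d1,47), E(d1,42), D(d2,21), A(d1,20)
G→slot 1; F skipped; B→slot 2; C skipped; E skipped; D skipped; A skipped.
2 of 7 scheduled.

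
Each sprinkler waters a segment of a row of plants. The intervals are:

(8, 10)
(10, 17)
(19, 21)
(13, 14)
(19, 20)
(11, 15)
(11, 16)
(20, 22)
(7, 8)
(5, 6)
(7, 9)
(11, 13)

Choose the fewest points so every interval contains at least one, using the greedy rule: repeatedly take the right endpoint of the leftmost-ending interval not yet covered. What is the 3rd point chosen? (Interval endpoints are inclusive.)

13

Process intervals by earliest right end; each time one isn't hit yet, stab at its right endpoint.
Sorted: [5,6] [7,8] [7,9] [8,10] [11,13] [13,14] [11,15] [11,16] [10,17] [19,20] [19,21] [20,22]
{[5,6]} hit by 6; {[7,8],[7,9],[8,10]} hit by 8; {[11,13],[13,14],[11,15],[11,16],[10,17]} hit by 13; {[19,20],[19,21],[20,22]} hit by 20.
Points: 6, 8, 13, 20 (4 total).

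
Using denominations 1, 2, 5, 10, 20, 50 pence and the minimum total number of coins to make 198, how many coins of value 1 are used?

198 − 3×50→48 − 2×20→8 − 1×5→3 − 1×2→1 − 1×1→0
Count of 1: 1

1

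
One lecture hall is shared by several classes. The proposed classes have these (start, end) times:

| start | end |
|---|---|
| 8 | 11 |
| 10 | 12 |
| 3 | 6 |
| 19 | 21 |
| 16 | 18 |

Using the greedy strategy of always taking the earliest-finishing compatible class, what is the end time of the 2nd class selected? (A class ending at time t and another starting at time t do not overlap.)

Greedy by earliest finish: after sorting by end time, pick each interval compatible with the last pick.
By end time: (3,6), (8,11), (10,12), (16,18), (19,21).
Pick (3,6); next start ≥ 6 → (8,11); next start ≥ 11 → (16,18); next start ≥ 18 → (19,21).
Selected: (3,6) (8,11) (16,18) (19,21)

11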